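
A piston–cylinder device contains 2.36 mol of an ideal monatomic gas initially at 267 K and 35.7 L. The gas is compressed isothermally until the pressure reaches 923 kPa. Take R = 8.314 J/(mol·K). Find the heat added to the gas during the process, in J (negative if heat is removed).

P₁ = nRT₁/V₁ = 2.36×8.314×267/35.7 = 147 kPa.
Isothermal: T stays 267 K; PV = const ⇒ V₂ = 5.68 L, P₂ = 923 kPa.
ΔU = 0 (ideal gas, T constant).
W = nRT ln(V₂/V₁) = 2.36×8.314×267×ln(0.159) = -9630 J.
Q = ΔU + W = -9630 J.

-9630 J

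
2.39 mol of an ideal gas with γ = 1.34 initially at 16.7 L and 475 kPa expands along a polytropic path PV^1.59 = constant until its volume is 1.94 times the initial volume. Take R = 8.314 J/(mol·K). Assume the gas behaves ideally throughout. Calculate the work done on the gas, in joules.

-4350 J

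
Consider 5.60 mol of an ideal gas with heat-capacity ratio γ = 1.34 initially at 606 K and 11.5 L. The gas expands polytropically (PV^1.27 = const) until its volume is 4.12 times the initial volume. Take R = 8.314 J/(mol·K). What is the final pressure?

P₁ = nRT₁/V₁ = 5.60×8.314×606/11.5 = 2450 kPa.
Polytropic n=1.27: T₂ = T₁(V₁/V₂)^(n−1) = 606×(0.243)^0.27 = 413 K; P₂ = P₁(V₁/V₂)^n = 406 kPa.

406 kPa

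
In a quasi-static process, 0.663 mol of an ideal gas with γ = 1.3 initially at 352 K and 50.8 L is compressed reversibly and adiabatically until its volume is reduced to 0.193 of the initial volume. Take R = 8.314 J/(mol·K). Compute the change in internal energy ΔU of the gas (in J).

4130 J

P₁ = nRT₁/V₁ = 0.663×8.314×352/50.8 = 38.2 kPa.
Adiabatic: TV^(γ−1) = const ⇒ T₂ = 352×(5.18)^0.300 = 577 K; PV^γ = const ⇒ P₂ = 324 kPa.
For an ideal gas ΔU = nCvΔT with Cv = R/(γ−1) = 27.7 J/(mol·K).
ΔU = 0.663×27.7×(577−352) = 4130 J.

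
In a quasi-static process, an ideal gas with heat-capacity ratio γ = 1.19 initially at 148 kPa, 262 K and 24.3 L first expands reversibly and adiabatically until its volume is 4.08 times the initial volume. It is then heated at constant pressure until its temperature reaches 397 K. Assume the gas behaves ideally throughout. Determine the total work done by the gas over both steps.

n = P₁V₁/(RT₁) = 148×24.3/(8.314×262) = 1.65 mol.
Step 1 — Adiabatic: TV^(γ−1) = const ⇒ T₂ = 262×(0.245)^0.190 = 201 K; PV^γ = const ⇒ P₂ = 27.8 kPa.
ΔU = nCvΔT = 1.65×43.8×(201−262) = -4440 J.
Q = 0 for an adiabatic process, so W = −ΔU = 4440 J.
State after step 1: P = 27.8 kPa, V = 99.1 L, T = 201 K.
Step 2 — Isobaric: P stays 27.8 kPa; V/T = const ⇒ T₂ = 397 K, V₂ = 196 L.
W = PΔV = 27.8×(196−99.1) kPa·L = 2700 J.
ΔU = nCvΔT = 1.65×43.8×(397−201) = 14200 J.
Q = ΔU + W = nCpΔT = 16900 J.
Net over both steps: W = 7130 J, Q = 16900 J, ΔU = 9750 J.

7130 J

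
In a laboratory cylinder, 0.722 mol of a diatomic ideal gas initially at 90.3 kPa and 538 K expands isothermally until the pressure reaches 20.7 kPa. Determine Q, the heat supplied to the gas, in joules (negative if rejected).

V₁ = nRT₁/P₁ = 0.722×8.314×538/90.3 = 35.8 L.
Isothermal: T stays 538 K; PV = const ⇒ V₂ = 156 L, P₂ = 20.7 kPa.
ΔU = 0 (ideal gas, T constant).
W = nRT ln(V₂/V₁) = 0.722×8.314×538×ln(4.36) = 4760 J.
Q = ΔU + W = 4760 J.

4760 J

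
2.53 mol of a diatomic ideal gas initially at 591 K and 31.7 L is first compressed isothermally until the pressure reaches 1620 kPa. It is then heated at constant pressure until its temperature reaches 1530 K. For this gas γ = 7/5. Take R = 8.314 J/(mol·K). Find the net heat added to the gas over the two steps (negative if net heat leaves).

51500 J

P₁ = nRT₁/V₁ = 2.53×8.314×591/31.7 = 392 kPa.
Step 1 — Isothermal: T stays 591 K; PV = const ⇒ V₂ = 7.67 L, P₂ = 1620 kPa.
ΔU = 0 (ideal gas, T constant).
W = nRT ln(V₂/V₁) = 2.53×8.314×591×ln(0.242) = -17600 J.
Q = ΔU + W = -17600 J.
State after step 1: P = 1620 kPa, V = 7.67 L, T = 591 K.
Step 2 — Isobaric: P stays 1620 kPa; V/T = const ⇒ T₂ = 1530 K, V₂ = 19.9 L.
W = PΔV = 1620×(19.9−7.67) kPa·L = 19800 J.
ΔU = nCvΔT = 2.53×20.8×(1530−591) = 49400 J.
Q = ΔU + W = nCpΔT = 69100 J.
Net over both steps: W = 2120 J, Q = 51500 J, ΔU = 49400 J.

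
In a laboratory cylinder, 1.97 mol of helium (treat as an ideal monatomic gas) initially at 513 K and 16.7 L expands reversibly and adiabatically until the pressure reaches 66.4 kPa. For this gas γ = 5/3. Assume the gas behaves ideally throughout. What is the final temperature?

P₁ = nRT₁/V₁ = 1.97×8.314×513/16.7 = 503 kPa.
Adiabatic: T₂/T₁ = (P₂/P₁)^((γ−1)/γ) ⇒ T₂ = 513×(0.132)^0.400 = 228 K; V₂ = 56.3 L.

228 K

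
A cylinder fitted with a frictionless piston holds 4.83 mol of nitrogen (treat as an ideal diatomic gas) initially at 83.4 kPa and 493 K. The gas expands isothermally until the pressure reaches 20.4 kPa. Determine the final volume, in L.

V₁ = nRT₁/P₁ = 4.83×8.314×493/83.4 = 237 L.
Isothermal: T stays 493 K; PV = const ⇒ V₂ = 970 L, P₂ = 20.4 kPa.

970 L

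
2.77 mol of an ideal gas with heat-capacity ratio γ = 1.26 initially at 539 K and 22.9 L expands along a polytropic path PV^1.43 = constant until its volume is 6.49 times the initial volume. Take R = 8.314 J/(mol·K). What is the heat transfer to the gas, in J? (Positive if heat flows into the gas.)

-10400 J

P₁ = nRT₁/V₁ = 2.77×8.314×539/22.9 = 542 kPa.
Polytropic n=1.43: T₂ = T₁(V₁/V₂)^(n−1) = 539×(0.154)^0.43 = 241 K; P₂ = P₁(V₁/V₂)^n = 37.4 kPa.
W = (P₁V₁−P₂V₂)/(n−1) = (542×22.9−37.4×149)/0.43 = 16000 J.
ΔU = nCvΔT = 2.77×32.0×(241−539) = -26400 J.
Q = ΔU + W = -10400 J.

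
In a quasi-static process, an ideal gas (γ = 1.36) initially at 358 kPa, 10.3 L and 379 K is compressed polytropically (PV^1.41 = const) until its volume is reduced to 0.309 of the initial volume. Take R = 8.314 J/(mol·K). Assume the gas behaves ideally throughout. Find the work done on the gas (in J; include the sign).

5560 J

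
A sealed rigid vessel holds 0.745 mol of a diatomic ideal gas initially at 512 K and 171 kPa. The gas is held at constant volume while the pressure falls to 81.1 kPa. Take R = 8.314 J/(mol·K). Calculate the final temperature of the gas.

243 K

V₁ = nRT₁/P₁ = 0.745×8.314×512/171 = 18.5 L.
Isochoric: V stays 18.5 L; P/T = const ⇒ T₂ = 243 K, P₂ = 81.1 kPa.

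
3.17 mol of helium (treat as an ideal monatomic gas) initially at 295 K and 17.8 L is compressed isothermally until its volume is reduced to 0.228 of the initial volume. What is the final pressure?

1920 kPa

P₁ = nRT₁/V₁ = 3.17×8.314×295/17.8 = 437 kPa.
Isothermal: T stays 295 K; PV = const ⇒ V₂ = 4.06 L, P₂ = 1920 kPa.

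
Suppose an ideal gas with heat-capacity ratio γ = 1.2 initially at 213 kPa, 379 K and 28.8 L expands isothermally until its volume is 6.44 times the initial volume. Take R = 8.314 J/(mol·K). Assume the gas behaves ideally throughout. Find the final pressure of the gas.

33.1 kPa

Isothermal: T stays 379 K; PV = const ⇒ V₂ = 185 L, P₂ = 33.1 kPa.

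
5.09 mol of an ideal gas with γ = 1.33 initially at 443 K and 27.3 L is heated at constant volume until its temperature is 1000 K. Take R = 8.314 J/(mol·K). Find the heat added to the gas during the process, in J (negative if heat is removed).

71400 J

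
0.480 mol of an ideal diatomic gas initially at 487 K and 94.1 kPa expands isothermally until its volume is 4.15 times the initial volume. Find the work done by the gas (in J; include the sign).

V₁ = nRT₁/P₁ = 0.480×8.314×487/94.1 = 20.7 L.
Isothermal: T stays 487 K; PV = const ⇒ V₂ = 85.7 L, P₂ = 22.7 kPa.
W = nRT ln(V₂/V₁) = 0.480×8.314×487×ln(4.15) = 2770 J.

2770 J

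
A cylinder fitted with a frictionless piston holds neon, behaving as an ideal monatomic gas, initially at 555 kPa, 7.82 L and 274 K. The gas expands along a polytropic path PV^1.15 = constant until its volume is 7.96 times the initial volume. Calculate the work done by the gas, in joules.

7740 J

n = P₁V₁/(RT₁) = 555×7.82/(8.314×274) = 1.91 mol.
Polytropic n=1.15: T₂ = T₁(V₁/V₂)^(n−1) = 274×(0.126)^0.15 = 201 K; P₂ = P₁(V₁/V₂)^n = 51.1 kPa.
W = (P₁V₁−P₂V₂)/(n−1) = (555×7.82−51.1×62.2)/0.15 = 7740 J.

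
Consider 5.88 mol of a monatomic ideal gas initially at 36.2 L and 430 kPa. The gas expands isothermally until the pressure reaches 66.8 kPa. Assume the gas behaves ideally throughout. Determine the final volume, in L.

233 L

T₁ = P₁V₁/(nR) = 430×36.2/(5.88×8.314) = 318 K.
Isothermal: T stays 318 K; PV = const ⇒ V₂ = 233 L, P₂ = 66.8 kPa.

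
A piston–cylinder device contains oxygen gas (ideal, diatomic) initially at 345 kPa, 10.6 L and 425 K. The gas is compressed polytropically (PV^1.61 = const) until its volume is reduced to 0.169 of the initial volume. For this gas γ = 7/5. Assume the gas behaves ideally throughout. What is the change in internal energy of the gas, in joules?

n = P₁V₁/(RT₁) = 345×10.6/(8.314×425) = 1.03 mol.
Polytropic n=1.61: T₂ = T₁(V₁/V₂)^(n−1) = 425×(5.92)^0.61 = 1260 K; P₂ = P₁(V₁/V₂)^n = 6040 kPa.
For an ideal gas ΔU = nCvΔT with Cv = (5/2)R = 20.8 J/(mol·K).
ΔU = 1.03×20.8×(1260−425) = 17900 J.

17900 J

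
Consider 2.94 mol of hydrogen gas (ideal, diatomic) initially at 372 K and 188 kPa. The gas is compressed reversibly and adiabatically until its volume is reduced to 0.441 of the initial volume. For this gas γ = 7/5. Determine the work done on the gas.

V₁ = nRT₁/P₁ = 2.94×8.314×372/188 = 48.4 L.
Adiabatic: TV^(γ−1) = const ⇒ T₂ = 372×(2.27)^0.400 = 516 K; PV^γ = const ⇒ P₂ = 591 kPa.
ΔU = nCvΔT = 2.94×20.8×(516−372) = 8810 J.
Q = 0 for an adiabatic process, so W = −ΔU = -8810 J.
Work done on the gas = −W_by = 8810 J.

8810 J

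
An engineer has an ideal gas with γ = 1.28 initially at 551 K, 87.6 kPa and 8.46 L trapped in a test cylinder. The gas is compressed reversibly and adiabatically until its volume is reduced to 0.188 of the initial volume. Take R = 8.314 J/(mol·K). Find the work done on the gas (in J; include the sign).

1580 J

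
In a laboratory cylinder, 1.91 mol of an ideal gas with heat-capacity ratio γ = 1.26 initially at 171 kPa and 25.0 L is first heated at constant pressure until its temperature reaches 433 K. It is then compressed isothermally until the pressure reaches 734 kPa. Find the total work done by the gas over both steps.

T₁ = P₁V₁/(nR) = 171×25.0/(1.91×8.314) = 269 K.
Step 1 — Isobaric: P stays 171 kPa; V/T = const ⇒ T₂ = 433 K, V₂ = 40.2 L.
W = PΔV = 171×(40.2−25.0) kPa·L = 2600 J.
ΔU = nCvΔT = 1.91×32.0×(433−269) = 10000 J.
Q = ΔU + W = nCpΔT = 12600 J.
State after step 1: P = 171 kPa, V = 40.2 L, T = 433 K.
Step 2 — Isothermal: T stays 433 K; PV = const ⇒ V₂ = 9.37 L, P₂ = 734 kPa.
ΔU = 0 (ideal gas, T constant).
W = nRT ln(V₂/V₁) = 1.91×8.314×433×ln(0.233) = -10000 J.
Q = ΔU + W = -10000 J.
Net over both steps: W = -7420 J, Q = 2590 J, ΔU = 10000 J.

-7420 J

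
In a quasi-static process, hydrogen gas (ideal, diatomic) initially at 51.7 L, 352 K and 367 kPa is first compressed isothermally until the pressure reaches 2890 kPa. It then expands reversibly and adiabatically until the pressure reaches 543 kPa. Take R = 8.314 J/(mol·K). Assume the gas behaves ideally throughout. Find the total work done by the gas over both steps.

-21100 J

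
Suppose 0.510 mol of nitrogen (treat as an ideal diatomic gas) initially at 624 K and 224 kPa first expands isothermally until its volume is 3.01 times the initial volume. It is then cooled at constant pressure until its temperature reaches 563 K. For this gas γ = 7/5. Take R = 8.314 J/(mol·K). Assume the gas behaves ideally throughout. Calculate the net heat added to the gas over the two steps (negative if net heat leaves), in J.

V₁ = nRT₁/P₁ = 0.510×8.314×624/224 = 11.8 L.
Step 1 — Isothermal: T stays 624 K; PV = const ⇒ V₂ = 35.6 L, P₂ = 74.4 kPa.
ΔU = 0 (ideal gas, T constant).
W = nRT ln(V₂/V₁) = 0.510×8.314×624×ln(3.01) = 2920 J.
Q = ΔU + W = 2920 J.
State after step 1: P = 74.4 kPa, V = 35.6 L, T = 624 K.
Step 2 — Isobaric: P stays 74.4 kPa; V/T = const ⇒ T₂ = 563 K, V₂ = 32.1 L.
W = PΔV = 74.4×(32.1−35.6) kPa·L = -259 J.
ΔU = nCvΔT = 0.510×20.8×(563−624) = -647 J.
Q = ΔU + W = nCpΔT = -905 J.
Net over both steps: W = 2660 J, Q = 2010 J, ΔU = -647 J.

2010 J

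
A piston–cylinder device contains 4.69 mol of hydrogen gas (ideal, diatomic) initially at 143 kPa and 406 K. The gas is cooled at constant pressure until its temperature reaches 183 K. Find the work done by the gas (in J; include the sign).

-8700 J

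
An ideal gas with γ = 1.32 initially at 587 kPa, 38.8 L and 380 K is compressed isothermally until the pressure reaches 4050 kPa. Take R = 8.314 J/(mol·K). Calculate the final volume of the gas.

5.62 L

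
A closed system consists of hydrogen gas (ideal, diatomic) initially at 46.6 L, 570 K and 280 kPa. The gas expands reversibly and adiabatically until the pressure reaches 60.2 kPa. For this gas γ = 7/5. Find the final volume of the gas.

Adiabatic: T₂/T₁ = (P₂/P₁)^((γ−1)/γ) ⇒ T₂ = 570×(0.215)^0.286 = 367 K; V₂ = 140 L.

140 L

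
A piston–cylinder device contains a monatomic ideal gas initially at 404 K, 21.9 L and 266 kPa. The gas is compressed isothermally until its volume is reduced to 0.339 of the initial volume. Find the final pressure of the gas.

785 kPa

Isothermal: T stays 404 K; PV = const ⇒ V₂ = 7.42 L, P₂ = 785 kPa.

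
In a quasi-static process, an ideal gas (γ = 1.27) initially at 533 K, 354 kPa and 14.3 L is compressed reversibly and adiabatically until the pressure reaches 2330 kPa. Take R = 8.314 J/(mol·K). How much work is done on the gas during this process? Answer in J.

n = P₁V₁/(RT₁) = 354×14.3/(8.314×533) = 1.14 mol.
Adiabatic: T₂/T₁ = (P₂/P₁)^((γ−1)/γ) ⇒ T₂ = 533×(6.58)^0.213 = 796 K; V₂ = 3.24 L.
ΔU = nCvΔT = 1.14×30.8×(796−533) = 9240 J.
Q = 0 for an adiabatic process, so W = −ΔU = -9240 J.
Work done on the gas = −W_by = 9240 J.

9240 J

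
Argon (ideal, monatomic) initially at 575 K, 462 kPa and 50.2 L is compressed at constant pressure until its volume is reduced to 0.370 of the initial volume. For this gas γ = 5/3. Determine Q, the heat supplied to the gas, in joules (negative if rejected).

-36500 J

n = P₁V₁/(RT₁) = 462×50.2/(8.314×575) = 4.85 mol.
Isobaric: P stays 462 kPa; V/T = const ⇒ T₂ = 213 K, V₂ = 18.6 L.
W = PΔV = 462×(18.6−50.2) kPa·L = -14600 J.
ΔU = nCvΔT = 4.85×12.5×(213−575) = -21900 J.
Q = ΔU + W = nCpΔT = -36500 J.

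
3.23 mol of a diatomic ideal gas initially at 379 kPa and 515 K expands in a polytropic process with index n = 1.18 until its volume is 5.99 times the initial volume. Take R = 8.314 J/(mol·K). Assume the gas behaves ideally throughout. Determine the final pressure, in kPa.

V₁ = nRT₁/P₁ = 3.23×8.314×515/379 = 36.5 L.
Polytropic n=1.18: T₂ = T₁(V₁/V₂)^(n−1) = 515×(0.167)^0.18 = 373 K; P₂ = P₁(V₁/V₂)^n = 45.8 kPa.

45.8 kPa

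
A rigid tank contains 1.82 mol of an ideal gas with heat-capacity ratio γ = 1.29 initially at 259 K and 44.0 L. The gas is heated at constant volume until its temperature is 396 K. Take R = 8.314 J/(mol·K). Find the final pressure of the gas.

P₁ = nRT₁/V₁ = 1.82×8.314×259/44.0 = 89.1 kPa.
Isochoric: V stays 44.0 L; P/T = const ⇒ T₂ = 396 K, P₂ = 136 kPa.

136 kPa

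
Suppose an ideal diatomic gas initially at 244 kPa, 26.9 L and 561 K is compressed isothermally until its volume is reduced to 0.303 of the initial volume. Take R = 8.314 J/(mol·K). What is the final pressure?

Isothermal: T stays 561 K; PV = const ⇒ V₂ = 8.15 L, P₂ = 805 kPa.

805 kPa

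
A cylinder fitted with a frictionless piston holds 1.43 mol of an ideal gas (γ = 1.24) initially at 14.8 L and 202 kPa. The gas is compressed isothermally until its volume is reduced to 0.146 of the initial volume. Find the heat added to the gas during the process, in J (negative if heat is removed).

-5750 J

T₁ = P₁V₁/(nR) = 202×14.8/(1.43×8.314) = 251 K.
Isothermal: T stays 251 K; PV = const ⇒ V₂ = 2.16 L, P₂ = 1380 kPa.
ΔU = 0 (ideal gas, T constant).
W = nRT ln(V₂/V₁) = 1.43×8.314×251×ln(0.146) = -5750 J.
Q = ΔU + W = -5750 J.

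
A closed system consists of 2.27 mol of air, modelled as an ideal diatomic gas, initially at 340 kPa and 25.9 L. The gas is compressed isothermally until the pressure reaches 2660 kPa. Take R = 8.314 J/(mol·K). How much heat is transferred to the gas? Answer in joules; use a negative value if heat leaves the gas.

-18100 J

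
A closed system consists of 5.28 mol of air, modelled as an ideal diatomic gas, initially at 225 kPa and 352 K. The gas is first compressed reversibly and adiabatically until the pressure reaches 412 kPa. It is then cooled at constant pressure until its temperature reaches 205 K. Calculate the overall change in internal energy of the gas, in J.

-16100 J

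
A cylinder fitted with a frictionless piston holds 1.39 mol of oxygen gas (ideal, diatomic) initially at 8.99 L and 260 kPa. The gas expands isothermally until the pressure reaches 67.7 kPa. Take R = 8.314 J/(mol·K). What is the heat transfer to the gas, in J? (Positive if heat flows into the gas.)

3150 J

T₁ = P₁V₁/(nR) = 260×8.99/(1.39×8.314) = 202 K.
Isothermal: T stays 202 K; PV = const ⇒ V₂ = 34.5 L, P₂ = 67.7 kPa.
ΔU = 0 (ideal gas, T constant).
W = nRT ln(V₂/V₁) = 1.39×8.314×202×ln(3.84) = 3150 J.
Q = ΔU + W = 3150 J.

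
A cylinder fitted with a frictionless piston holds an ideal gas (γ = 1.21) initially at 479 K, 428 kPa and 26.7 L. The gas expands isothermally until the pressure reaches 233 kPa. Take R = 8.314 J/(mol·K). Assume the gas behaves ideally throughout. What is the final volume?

Isothermal: T stays 479 K; PV = const ⇒ V₂ = 49.0 L, P₂ = 233 kPa.

49.0 L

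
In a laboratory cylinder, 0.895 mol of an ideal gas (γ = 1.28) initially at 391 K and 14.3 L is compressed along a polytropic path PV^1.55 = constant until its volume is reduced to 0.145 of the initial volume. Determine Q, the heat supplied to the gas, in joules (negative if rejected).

9650 J

P₁ = nRT₁/V₁ = 0.895×8.314×391/14.3 = 203 kPa.
Polytropic n=1.55: T₂ = T₁(V₁/V₂)^(n−1) = 391×(6.90)^0.55 = 1130 K; P₂ = P₁(V₁/V₂)^n = 4060 kPa.
W = (P₁V₁−P₂V₂)/(n−1) = (203×14.3−4060×2.07)/0.55 = -10000 J.
ΔU = nCvΔT = 0.895×29.7×(1130−391) = 19700 J.
Q = ΔU + W = 9650 J.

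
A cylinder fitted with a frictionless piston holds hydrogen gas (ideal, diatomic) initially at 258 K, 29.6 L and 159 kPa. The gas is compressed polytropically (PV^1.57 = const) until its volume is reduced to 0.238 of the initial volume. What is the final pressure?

1510 kPa

Polytropic n=1.57: T₂ = T₁(V₁/V₂)^(n−1) = 258×(4.20)^0.57 = 585 K; P₂ = P₁(V₁/V₂)^n = 1510 kPa.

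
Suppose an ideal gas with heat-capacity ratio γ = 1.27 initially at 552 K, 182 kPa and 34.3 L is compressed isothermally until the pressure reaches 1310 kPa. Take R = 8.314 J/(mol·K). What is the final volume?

4.77 L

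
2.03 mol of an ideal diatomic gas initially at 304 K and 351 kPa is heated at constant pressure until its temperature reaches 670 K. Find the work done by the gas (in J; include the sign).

V₁ = nRT₁/P₁ = 2.03×8.314×304/351 = 14.6 L.
Isobaric: P stays 351 kPa; V/T = const ⇒ T₂ = 670 K, V₂ = 32.2 L.
W = PΔV = 351×(32.2−14.6) kPa·L = 6180 J.

6180 J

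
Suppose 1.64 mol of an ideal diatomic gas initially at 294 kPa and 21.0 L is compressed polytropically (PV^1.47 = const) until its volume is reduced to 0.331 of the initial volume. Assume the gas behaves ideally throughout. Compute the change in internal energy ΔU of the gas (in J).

10500 J

T₁ = P₁V₁/(nR) = 294×21.0/(1.64×8.314) = 453 K.
Polytropic n=1.47: T₂ = T₁(V₁/V₂)^(n−1) = 453×(3.02)^0.47 = 761 K; P₂ = P₁(V₁/V₂)^n = 1490 kPa.
For an ideal gas ΔU = nCvΔT with Cv = (5/2)R = 20.8 J/(mol·K).
ΔU = 1.64×20.8×(761−453) = 10500 J.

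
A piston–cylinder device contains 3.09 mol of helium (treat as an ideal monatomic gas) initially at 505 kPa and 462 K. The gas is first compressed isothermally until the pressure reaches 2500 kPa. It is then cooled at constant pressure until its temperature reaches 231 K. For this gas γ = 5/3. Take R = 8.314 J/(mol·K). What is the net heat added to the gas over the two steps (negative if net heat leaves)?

V₁ = nRT₁/P₁ = 3.09×8.314×462/505 = 23.5 L.
Step 1 — Isothermal: T stays 462 K; PV = const ⇒ V₂ = 4.75 L, P₂ = 2500 kPa.
ΔU = 0 (ideal gas, T constant).
W = nRT ln(V₂/V₁) = 3.09×8.314×462×ln(0.202) = -19000 J.
Q = ΔU + W = -19000 J.
State after step 1: P = 2500 kPa, V = 4.75 L, T = 462 K.
Step 2 — Isobaric: P stays 2500 kPa; V/T = const ⇒ T₂ = 231 K, V₂ = 2.37 L.
W = PΔV = 2500×(2.37−4.75) kPa·L = -5930 J.
ΔU = nCvΔT = 3.09×12.5×(231−462) = -8900 J.
Q = ΔU + W = nCpΔT = -14800 J.
Net over both steps: W = -24900 J, Q = -33800 J, ΔU = -8900 J.

-33800 J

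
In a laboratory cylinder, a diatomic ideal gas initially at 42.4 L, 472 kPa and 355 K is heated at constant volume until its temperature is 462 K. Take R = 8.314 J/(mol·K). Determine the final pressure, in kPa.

614 kPa

Isochoric: V stays 42.4 L; P/T = const ⇒ T₂ = 462 K, P₂ = 614 kPa.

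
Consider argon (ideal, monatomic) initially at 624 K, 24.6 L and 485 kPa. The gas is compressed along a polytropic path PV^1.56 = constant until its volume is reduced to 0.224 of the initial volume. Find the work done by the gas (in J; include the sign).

n = P₁V₁/(RT₁) = 485×24.6/(8.314×624) = 2.30 mol.
Polytropic n=1.56: T₂ = T₁(V₁/V₂)^(n−1) = 624×(4.46)^0.56 = 1440 K; P₂ = P₁(V₁/V₂)^n = 5000 kPa.
W = (P₁V₁−P₂V₂)/(n−1) = (485×24.6−5000×5.51)/0.56 = -27900 J.

-27900 J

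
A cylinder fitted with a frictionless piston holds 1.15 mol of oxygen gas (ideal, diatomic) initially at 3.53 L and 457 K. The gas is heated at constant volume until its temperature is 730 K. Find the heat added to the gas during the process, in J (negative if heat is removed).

6530 J

P₁ = nRT₁/V₁ = 1.15×8.314×457/3.53 = 1240 kPa.
Isochoric: V stays 3.53 L; P/T = const ⇒ T₂ = 730 K, P₂ = 1980 kPa.
W = 0 (no volume change).
ΔU = nCvΔT = 1.15×20.8×(730−457) = 6530 J.
Q = ΔU = 6530 J.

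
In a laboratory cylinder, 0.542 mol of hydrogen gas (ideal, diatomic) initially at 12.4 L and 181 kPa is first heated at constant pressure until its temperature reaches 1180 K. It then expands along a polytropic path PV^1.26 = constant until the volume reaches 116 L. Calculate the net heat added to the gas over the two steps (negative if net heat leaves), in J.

T₁ = P₁V₁/(nR) = 181×12.4/(0.542×8.314) = 498 K.
Step 1 — Isobaric: P stays 181 kPa; V/T = const ⇒ T₂ = 1180 K, V₂ = 29.4 L.
W = PΔV = 181×(29.4−12.4) kPa·L = 3070 J.
ΔU = nCvΔT = 0.542×20.8×(1180−498) = 7680 J.
Q = ΔU + W = nCpΔT = 10800 J.
State after step 1: P = 181 kPa, V = 29.4 L, T = 1180 K.
Step 2 — Polytropic n=1.26: T₂ = T₁(V₁/V₂)^(n−1) = 1180×(0.253)^0.26 = 826 K; P₂ = P₁(V₁/V₂)^n = 32.1 kPa.
W = (P₁V₁−P₂V₂)/(n−1) = (181×29.4−32.1×116)/0.26 = 6140 J.
ΔU = nCvΔT = 0.542×20.8×(826−1180) = -3990 J.
Q = ΔU + W = 2150 J.
Net over both steps: W = 9210 J, Q = 12900 J, ΔU = 3690 J.

12900 J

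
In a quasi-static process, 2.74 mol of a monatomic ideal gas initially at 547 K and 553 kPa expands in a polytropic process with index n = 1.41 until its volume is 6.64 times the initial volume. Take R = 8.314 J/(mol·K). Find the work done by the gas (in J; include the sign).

16400 J

V₁ = nRT₁/P₁ = 2.74×8.314×547/553 = 22.5 L.
Polytropic n=1.41: T₂ = T₁(V₁/V₂)^(n−1) = 547×(0.151)^0.41 = 252 K; P₂ = P₁(V₁/V₂)^n = 38.3 kPa.
W = (P₁V₁−P₂V₂)/(n−1) = (553×22.5−38.3×150)/0.41 = 16400 J.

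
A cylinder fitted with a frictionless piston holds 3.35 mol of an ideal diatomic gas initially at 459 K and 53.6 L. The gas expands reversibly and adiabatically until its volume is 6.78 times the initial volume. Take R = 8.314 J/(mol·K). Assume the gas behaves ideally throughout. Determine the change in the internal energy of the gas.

P₁ = nRT₁/V₁ = 3.35×8.314×459/53.6 = 239 kPa.
Adiabatic: TV^(γ−1) = const ⇒ T₂ = 459×(0.147)^0.400 = 213 K; PV^γ = const ⇒ P₂ = 16.4 kPa.
For an ideal gas ΔU = nCvΔT with Cv = (5/2)R = 20.8 J/(mol·K).
ΔU = 3.35×20.8×(213−459) = -17100 J.

-17100 J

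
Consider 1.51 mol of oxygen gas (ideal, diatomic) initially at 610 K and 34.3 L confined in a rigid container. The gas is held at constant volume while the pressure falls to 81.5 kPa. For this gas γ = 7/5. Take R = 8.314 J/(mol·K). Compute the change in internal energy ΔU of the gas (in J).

P₁ = nRT₁/V₁ = 1.51×8.314×610/34.3 = 223 kPa.
Isochoric: V stays 34.3 L; P/T = const ⇒ T₂ = 223 K, P₂ = 81.5 kPa.
For an ideal gas ΔU = nCvΔT with Cv = (5/2)R = 20.8 J/(mol·K).
ΔU = 1.51×20.8×(223−610) = -12200 J.

-12200 J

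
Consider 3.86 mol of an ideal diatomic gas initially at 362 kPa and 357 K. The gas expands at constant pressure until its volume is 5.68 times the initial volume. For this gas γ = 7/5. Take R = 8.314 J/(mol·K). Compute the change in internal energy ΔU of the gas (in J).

V₁ = nRT₁/P₁ = 3.86×8.314×357/362 = 31.6 L.
Isobaric: P stays 362 kPa; V/T = const ⇒ T₂ = 2030 K, V₂ = 180 L.
For an ideal gas ΔU = nCvΔT with Cv = (5/2)R = 20.8 J/(mol·K).
ΔU = 3.86×20.8×(2030−357) = 134000 J.

134000 J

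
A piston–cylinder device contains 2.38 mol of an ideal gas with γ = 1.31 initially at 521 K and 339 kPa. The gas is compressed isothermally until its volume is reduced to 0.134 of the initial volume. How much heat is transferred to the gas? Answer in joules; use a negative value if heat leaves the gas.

V₁ = nRT₁/P₁ = 2.38×8.314×521/339 = 30.4 L.
Isothermal: T stays 521 K; PV = const ⇒ V₂ = 4.08 L, P₂ = 2530 kPa.
ΔU = 0 (ideal gas, T constant).
W = nRT ln(V₂/V₁) = 2.38×8.314×521×ln(0.134) = -20700 J.
Q = ΔU + W = -20700 J.

-20700 J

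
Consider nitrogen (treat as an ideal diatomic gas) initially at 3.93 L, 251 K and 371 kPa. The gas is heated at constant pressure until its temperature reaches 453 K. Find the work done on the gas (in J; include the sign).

-1170 J

n = P₁V₁/(RT₁) = 371×3.93/(8.314×251) = 0.699 mol.
Isobaric: P stays 371 kPa; V/T = const ⇒ T₂ = 453 K, V₂ = 7.09 L.
W = PΔV = 371×(7.09−3.93) kPa·L = 1170 J.
Work done on the gas = −W_by = -1170 J.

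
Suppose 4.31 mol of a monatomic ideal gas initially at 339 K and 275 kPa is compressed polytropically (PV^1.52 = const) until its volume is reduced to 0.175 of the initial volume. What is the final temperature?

V₁ = nRT₁/P₁ = 4.31×8.314×339/275 = 44.2 L.
Polytropic n=1.52: T₂ = T₁(V₁/V₂)^(n−1) = 339×(5.71)^0.52 = 839 K; P₂ = P₁(V₁/V₂)^n = 3890 kPa.

839 K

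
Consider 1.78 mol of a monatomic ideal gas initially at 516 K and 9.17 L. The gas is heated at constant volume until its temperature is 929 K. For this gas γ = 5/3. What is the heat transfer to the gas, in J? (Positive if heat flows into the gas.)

P₁ = nRT₁/V₁ = 1.78×8.314×516/9.17 = 833 kPa.
Isochoric: V stays 9.17 L; P/T = const ⇒ T₂ = 929 K, P₂ = 1500 kPa.
W = 0 (no volume change).
ΔU = nCvΔT = 1.78×12.5×(929−516) = 9170 J.
Q = ΔU = 9170 J.

9170 J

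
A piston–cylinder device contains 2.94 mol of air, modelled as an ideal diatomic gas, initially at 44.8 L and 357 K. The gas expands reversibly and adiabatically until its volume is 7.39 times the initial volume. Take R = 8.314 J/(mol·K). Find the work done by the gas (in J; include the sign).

P₁ = nRT₁/V₁ = 2.94×8.314×357/44.8 = 195 kPa.
Adiabatic: TV^(γ−1) = const ⇒ T₂ = 357×(0.135)^0.400 = 160 K; PV^γ = const ⇒ P₂ = 11.8 kPa.
ΔU = nCvΔT = 2.94×20.8×(160−357) = -12000 J.
Q = 0 for an adiabatic process, so W = −ΔU = 12000 J.

12000 J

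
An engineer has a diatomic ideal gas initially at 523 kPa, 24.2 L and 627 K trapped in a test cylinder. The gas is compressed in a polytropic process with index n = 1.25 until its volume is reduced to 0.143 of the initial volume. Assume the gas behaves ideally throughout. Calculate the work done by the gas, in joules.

-31700 J

n = P₁V₁/(RT₁) = 523×24.2/(8.314×627) = 2.43 mol.
Polytropic n=1.25: T₂ = T₁(V₁/V₂)^(n−1) = 627×(6.99)^0.25 = 1020 K; P₂ = P₁(V₁/V₂)^n = 5950 kPa.
W = (P₁V₁−P₂V₂)/(n−1) = (523×24.2−5950×3.46)/0.25 = -31700 J.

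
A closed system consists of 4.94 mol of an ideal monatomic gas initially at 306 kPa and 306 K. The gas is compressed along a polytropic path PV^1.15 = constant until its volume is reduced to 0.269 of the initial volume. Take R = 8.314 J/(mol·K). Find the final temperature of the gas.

V₁ = nRT₁/P₁ = 4.94×8.314×306/306 = 41.1 L.
Polytropic n=1.15: T₂ = T₁(V₁/V₂)^(n−1) = 306×(3.72)^0.15 = 373 K; P₂ = P₁(V₁/V₂)^n = 1390 kPa.

373 K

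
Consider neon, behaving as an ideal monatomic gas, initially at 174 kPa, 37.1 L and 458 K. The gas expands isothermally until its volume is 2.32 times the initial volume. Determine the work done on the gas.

-5430 J

n = P₁V₁/(RT₁) = 174×37.1/(8.314×458) = 1.70 mol.
Isothermal: T stays 458 K; PV = const ⇒ V₂ = 86.1 L, P₂ = 75.0 kPa.
W = nRT ln(V₂/V₁) = 1.70×8.314×458×ln(2.32) = 5430 J.
Work done on the gas = −W_by = -5430 J.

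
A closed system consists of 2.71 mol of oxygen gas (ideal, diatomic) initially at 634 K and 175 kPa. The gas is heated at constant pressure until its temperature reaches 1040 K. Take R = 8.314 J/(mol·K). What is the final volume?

134 L

V₁ = nRT₁/P₁ = 2.71×8.314×634/175 = 81.6 L.
Isobaric: P stays 175 kPa; V/T = const ⇒ T₂ = 1040 K, V₂ = 134 L.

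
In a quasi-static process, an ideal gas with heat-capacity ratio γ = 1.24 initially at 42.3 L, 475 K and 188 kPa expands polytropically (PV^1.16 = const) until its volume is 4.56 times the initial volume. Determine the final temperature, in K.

Polytropic n=1.16: T₂ = T₁(V₁/V₂)^(n−1) = 475×(0.219)^0.16 = 373 K; P₂ = P₁(V₁/V₂)^n = 32.3 kPa.

373 K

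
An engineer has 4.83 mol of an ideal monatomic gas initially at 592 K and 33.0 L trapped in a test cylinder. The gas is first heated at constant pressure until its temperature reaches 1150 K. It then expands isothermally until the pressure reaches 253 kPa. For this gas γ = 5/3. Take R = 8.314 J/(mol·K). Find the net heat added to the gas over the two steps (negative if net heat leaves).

104000 J

P₁ = nRT₁/V₁ = 4.83×8.314×592/33.0 = 720 kPa.
Step 1 — Isobaric: P stays 720 kPa; V/T = const ⇒ T₂ = 1150 K, V₂ = 64.1 L.
W = PΔV = 720×(64.1−33.0) kPa·L = 22400 J.
ΔU = nCvΔT = 4.83×12.5×(1150−592) = 33600 J.
Q = ΔU + W = nCpΔT = 56000 J.
State after step 1: P = 720 kPa, V = 64.1 L, T = 1150 K.
Step 2 — Isothermal: T stays 1150 K; PV = const ⇒ V₂ = 183 L, P₂ = 253 kPa.
ΔU = 0 (ideal gas, T constant).
W = nRT ln(V₂/V₁) = 4.83×8.314×1150×ln(2.85) = 48300 J.
Q = ΔU + W = 48300 J.
Net over both steps: W = 70700 J, Q = 104000 J, ΔU = 33600 J.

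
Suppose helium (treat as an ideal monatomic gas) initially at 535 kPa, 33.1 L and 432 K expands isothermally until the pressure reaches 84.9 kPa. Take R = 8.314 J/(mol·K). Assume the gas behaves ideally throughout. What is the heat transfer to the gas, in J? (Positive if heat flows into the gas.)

32600 J

n = P₁V₁/(RT₁) = 535×33.1/(8.314×432) = 4.93 mol.
Isothermal: T stays 432 K; PV = const ⇒ V₂ = 209 L, P₂ = 84.9 kPa.
ΔU = 0 (ideal gas, T constant).
W = nRT ln(V₂/V₁) = 4.93×8.314×432×ln(6.30) = 32600 J.
Q = ΔU + W = 32600 J.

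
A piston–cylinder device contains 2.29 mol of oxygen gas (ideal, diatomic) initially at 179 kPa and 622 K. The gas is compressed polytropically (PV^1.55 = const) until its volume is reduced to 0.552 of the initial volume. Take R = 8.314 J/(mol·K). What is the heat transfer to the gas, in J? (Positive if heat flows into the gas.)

V₁ = nRT₁/P₁ = 2.29×8.314×622/179 = 66.2 L.
Polytropic n=1.55: T₂ = T₁(V₁/V₂)^(n−1) = 622×(1.81)^0.55 = 862 K; P₂ = P₁(V₁/V₂)^n = 450 kPa.
W = (P₁V₁−P₂V₂)/(n−1) = (179×66.2−450×36.5)/0.55 = -8320 J.
ΔU = nCvΔT = 2.29×20.8×(862−622) = 11400 J.
Q = ΔU + W = 3120 J.

3120 J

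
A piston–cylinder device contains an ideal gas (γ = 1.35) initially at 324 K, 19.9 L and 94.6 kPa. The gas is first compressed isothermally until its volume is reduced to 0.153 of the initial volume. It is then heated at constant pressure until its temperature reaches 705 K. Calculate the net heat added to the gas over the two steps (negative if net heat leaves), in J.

5000 J

n = P₁V₁/(RT₁) = 94.6×19.9/(8.314×324) = 0.699 mol.
Step 1 — Isothermal: T stays 324 K; PV = const ⇒ V₂ = 3.04 L, P₂ = 618 kPa.
ΔU = 0 (ideal gas, T constant).
W = nRT ln(V₂/V₁) = 0.699×8.314×324×ln(0.153) = -3530 J.
Q = ΔU + W = -3530 J.
State after step 1: P = 618 kPa, V = 3.04 L, T = 324 K.
Step 2 — Isobaric: P stays 618 kPa; V/T = const ⇒ T₂ = 705 K, V₂ = 6.63 L.
W = PΔV = 618×(6.63−3.04) kPa·L = 2210 J.
ΔU = nCvΔT = 0.699×23.8×(705−324) = 6320 J.
Q = ΔU + W = nCpΔT = 8540 J.
Net over both steps: W = -1320 J, Q = 5000 J, ΔU = 6320 J.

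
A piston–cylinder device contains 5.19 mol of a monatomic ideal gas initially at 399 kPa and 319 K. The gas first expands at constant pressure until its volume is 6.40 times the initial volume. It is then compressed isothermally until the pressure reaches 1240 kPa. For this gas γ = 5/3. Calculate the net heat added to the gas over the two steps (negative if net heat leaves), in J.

85900 J

V₁ = nRT₁/P₁ = 5.19×8.314×319/399 = 34.5 L.
Step 1 — Isobaric: P stays 399 kPa; V/T = const ⇒ T₂ = 2040 K, V₂ = 221 L.
W = PΔV = 399×(221−34.5) kPa·L = 74300 J.
ΔU = nCvΔT = 5.19×12.5×(2040−319) = 111000 J.
Q = ΔU + W = nCpΔT = 186000 J.
State after step 1: P = 399 kPa, V = 221 L, T = 2040 K.
Step 2 — Isothermal: T stays 2040 K; PV = const ⇒ V₂ = 71.0 L, P₂ = 1240 kPa.
ΔU = 0 (ideal gas, T constant).
W = nRT ln(V₂/V₁) = 5.19×8.314×2040×ln(0.322) = -99900 J.
Q = ΔU + W = -99900 J.
Net over both steps: W = -25600 J, Q = 85900 J, ΔU = 111000 J.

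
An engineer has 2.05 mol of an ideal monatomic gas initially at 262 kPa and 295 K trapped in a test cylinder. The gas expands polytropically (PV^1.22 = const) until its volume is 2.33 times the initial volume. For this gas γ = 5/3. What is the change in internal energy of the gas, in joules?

-1280 J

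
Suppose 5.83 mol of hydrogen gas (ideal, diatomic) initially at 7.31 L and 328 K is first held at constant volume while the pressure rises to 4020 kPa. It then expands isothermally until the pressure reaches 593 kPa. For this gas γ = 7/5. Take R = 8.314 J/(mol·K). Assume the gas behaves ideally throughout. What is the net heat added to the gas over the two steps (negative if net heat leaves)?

P₁ = nRT₁/V₁ = 5.83×8.314×328/7.31 = 2170 kPa.
Step 1 — Isochoric: V stays 7.31 L; P/T = const ⇒ T₂ = 606 K, P₂ = 4020 kPa.
W = 0 (no volume change).
ΔU = nCvΔT = 5.83×20.8×(606−328) = 33700 J.
Q = ΔU = 33700 J.
State after step 1: P = 4020 kPa, V = 7.31 L, T = 606 K.
Step 2 — Isothermal: T stays 606 K; PV = const ⇒ V₂ = 49.6 L, P₂ = 593 kPa.
ΔU = 0 (ideal gas, T constant).
W = nRT ln(V₂/V₁) = 5.83×8.314×606×ln(6.78) = 56200 J.
Q = ΔU + W = 56200 J.
Net over both steps: W = 56200 J, Q = 90000 J, ΔU = 33700 J.

90000 J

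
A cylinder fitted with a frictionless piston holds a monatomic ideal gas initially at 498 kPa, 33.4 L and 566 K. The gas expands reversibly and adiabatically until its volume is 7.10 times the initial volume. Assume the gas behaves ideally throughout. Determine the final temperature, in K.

153 K

Adiabatic: TV^(γ−1) = const ⇒ T₂ = 566×(0.141)^0.667 = 153 K; PV^γ = const ⇒ P₂ = 19.0 kPa.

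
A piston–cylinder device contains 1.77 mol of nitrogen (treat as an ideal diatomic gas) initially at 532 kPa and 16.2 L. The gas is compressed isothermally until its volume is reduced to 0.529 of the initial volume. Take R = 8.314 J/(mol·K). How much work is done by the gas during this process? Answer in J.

-5490 J

T₁ = P₁V₁/(nR) = 532×16.2/(1.77×8.314) = 586 K.
Isothermal: T stays 586 K; PV = const ⇒ V₂ = 8.57 L, P₂ = 1010 kPa.
W = nRT ln(V₂/V₁) = 1.77×8.314×586×ln(0.529) = -5490 J.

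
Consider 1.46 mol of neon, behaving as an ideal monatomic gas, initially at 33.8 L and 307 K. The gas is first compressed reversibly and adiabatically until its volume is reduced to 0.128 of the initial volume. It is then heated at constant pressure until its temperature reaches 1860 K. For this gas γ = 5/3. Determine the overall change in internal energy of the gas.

P₁ = nRT₁/V₁ = 1.46×8.314×307/33.8 = 110 kPa.
Step 1 — Adiabatic: TV^(γ−1) = const ⇒ T₂ = 307×(7.81)^0.667 = 1210 K; PV^γ = const ⇒ P₂ = 3390 kPa.
ΔU = nCvΔT = 1.46×12.5×(1210−307) = 16400 J.
Q = 0 for an adiabatic process, so W = −ΔU = -16400 J.
State after step 1: P = 3390 kPa, V = 4.33 L, T = 1210 K.
Step 2 — Isobaric: P stays 3390 kPa; V/T = const ⇒ T₂ = 1860 K, V₂ = 6.66 L.
W = PΔV = 3390×(6.66−4.33) kPa·L = 7910 J.
ΔU = nCvΔT = 1.46×12.5×(1860−1210) = 11900 J.
Q = ΔU + W = nCpΔT = 19800 J.
Net over both steps: W = -8510 J, Q = 19800 J, ΔU = 28300 J.

28300 J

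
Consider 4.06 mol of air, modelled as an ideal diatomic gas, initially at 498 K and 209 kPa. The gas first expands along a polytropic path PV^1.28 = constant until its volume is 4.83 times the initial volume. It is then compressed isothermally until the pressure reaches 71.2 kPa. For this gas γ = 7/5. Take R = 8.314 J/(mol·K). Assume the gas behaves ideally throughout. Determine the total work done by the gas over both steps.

11300 J

V₁ = nRT₁/P₁ = 4.06×8.314×498/209 = 80.4 L.
Step 1 — Polytropic n=1.28: T₂ = T₁(V₁/V₂)^(n−1) = 498×(0.207)^0.28 = 320 K; P₂ = P₁(V₁/V₂)^n = 27.8 kPa.
W = (P₁V₁−P₂V₂)/(n−1) = (209×80.4−27.8×388)/0.28 = 21400 J.
ΔU = nCvΔT = 4.06×20.8×(320−498) = -15000 J.
Q = ΔU + W = 6420 J.
State after step 1: P = 27.8 kPa, V = 388 L, T = 320 K.
Step 2 — Isothermal: T stays 320 K; PV = const ⇒ V₂ = 152 L, P₂ = 71.2 kPa.
ΔU = 0 (ideal gas, T constant).
W = nRT ln(V₂/V₁) = 4.06×8.314×320×ln(0.391) = -10200 J.
Q = ΔU + W = -10200 J.
Net over both steps: W = 11300 J, Q = -3730 J, ΔU = -15000 J.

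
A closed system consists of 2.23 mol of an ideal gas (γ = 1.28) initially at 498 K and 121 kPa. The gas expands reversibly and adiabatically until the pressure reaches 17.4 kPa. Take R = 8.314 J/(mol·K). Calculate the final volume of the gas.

V₁ = nRT₁/P₁ = 2.23×8.314×498/121 = 76.3 L.
Adiabatic: T₂/T₁ = (P₂/P₁)^((γ−1)/γ) ⇒ T₂ = 498×(0.144)^0.219 = 326 K; V₂ = 347 L.

347 L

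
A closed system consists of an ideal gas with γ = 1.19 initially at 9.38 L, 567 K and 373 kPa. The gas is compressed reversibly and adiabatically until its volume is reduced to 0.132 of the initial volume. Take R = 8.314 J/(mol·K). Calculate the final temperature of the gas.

Adiabatic: TV^(γ−1) = const ⇒ T₂ = 567×(7.58)^0.190 = 833 K; PV^γ = const ⇒ P₂ = 4150 kPa.

833 K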